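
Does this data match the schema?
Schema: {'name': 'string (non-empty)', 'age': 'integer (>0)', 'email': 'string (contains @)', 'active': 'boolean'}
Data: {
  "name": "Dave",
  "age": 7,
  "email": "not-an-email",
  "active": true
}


Validating each field against schema:
  name: OK (non-empty string)
  age: OK (positive integer)
  email: FAIL ("not-an-email" does not contain @)
  active: OK (boolean)

Result: INVALID (1 error: email)

INVALID (1 error: email)


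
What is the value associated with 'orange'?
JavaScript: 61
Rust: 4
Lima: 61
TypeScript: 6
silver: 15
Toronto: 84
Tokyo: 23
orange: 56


Looking up key 'orange'
Value: 56

56


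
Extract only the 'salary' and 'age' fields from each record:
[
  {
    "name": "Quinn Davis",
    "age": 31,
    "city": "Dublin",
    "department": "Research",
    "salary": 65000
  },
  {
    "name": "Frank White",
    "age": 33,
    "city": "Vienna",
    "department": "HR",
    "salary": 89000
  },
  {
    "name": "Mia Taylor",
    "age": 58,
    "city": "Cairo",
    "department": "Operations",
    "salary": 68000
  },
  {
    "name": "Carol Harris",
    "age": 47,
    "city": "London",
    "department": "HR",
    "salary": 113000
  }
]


Original: 4 records with fields: name, age, city, department, salary
Keep: ['salary', 'age']
Drop: ['name', 'city', 'department']
Result: 4 records, 2 fields each

[
  {
    "salary": 65000,
    "age": 31
  },
  {
    "salary": 89000,
    "age": 33
  },
  {
    "salary": 68000,
    "age": 58
  },
  {
    "salary": 113000,
    "age": 47
  }
]


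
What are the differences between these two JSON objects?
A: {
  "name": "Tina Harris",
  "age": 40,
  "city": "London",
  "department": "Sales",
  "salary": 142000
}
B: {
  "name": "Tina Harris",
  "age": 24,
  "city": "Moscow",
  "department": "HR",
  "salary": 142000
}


Comparing each field (in key order):
  name: same
  age: DIFFERENT
  city: DIFFERENT
  department: DIFFERENT
  salary: same
Differences:
  age: 40 -> 24
  city: London -> Moscow
  department: Sales -> HR

3 field(s) changed

3 changes: age, city, department


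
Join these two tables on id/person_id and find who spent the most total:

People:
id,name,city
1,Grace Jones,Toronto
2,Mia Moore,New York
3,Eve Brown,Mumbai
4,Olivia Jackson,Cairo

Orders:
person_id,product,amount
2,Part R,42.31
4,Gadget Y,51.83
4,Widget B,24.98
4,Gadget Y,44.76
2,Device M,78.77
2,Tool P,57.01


Join on: people.id = orders.person_id

Joined rows:
  Mia Moore (New York) bought Part R for $42.31
  Olivia Jackson (Cairo) bought Gadget Y for $51.83
  Olivia Jackson (Cairo) bought Widget B for $24.98
  Olivia Jackson (Cairo) bought Gadget Y for $44.76
  Mia Moore (New York) bought Device M for $78.77
  Mia Moore (New York) bought Tool P for $57.01

Total per person:
  Mia Moore: $178.09
  Olivia Jackson: $121.57

Top spender: Mia Moore ($178.09)

Mia Moore ($178.09)


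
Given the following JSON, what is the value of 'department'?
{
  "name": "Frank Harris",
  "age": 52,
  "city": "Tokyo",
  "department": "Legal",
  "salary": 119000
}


Looking up field 'department'
Value: Legal

Legal


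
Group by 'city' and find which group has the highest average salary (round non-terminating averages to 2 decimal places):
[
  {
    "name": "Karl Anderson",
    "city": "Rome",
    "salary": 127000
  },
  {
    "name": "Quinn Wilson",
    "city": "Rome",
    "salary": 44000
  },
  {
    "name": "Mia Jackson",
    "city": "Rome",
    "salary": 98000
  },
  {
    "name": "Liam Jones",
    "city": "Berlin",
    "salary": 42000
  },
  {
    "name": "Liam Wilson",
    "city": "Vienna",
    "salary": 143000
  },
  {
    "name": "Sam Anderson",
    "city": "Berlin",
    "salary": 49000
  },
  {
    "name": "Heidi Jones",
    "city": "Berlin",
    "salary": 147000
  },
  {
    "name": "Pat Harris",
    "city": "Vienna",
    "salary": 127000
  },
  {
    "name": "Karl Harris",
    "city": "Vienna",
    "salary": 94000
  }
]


Group by: city

Groups:
  Berlin: 3 people, avg salary = 238000/3 ≈ $79333.33
  Rome: 3 people, avg salary = 269000/3 ≈ $89666.67
  Vienna: 3 people, avg salary = 364000/3 ≈ $121333.33

Highest average salary: Vienna (≈$121333.33)

Vienna (≈$121333.33)


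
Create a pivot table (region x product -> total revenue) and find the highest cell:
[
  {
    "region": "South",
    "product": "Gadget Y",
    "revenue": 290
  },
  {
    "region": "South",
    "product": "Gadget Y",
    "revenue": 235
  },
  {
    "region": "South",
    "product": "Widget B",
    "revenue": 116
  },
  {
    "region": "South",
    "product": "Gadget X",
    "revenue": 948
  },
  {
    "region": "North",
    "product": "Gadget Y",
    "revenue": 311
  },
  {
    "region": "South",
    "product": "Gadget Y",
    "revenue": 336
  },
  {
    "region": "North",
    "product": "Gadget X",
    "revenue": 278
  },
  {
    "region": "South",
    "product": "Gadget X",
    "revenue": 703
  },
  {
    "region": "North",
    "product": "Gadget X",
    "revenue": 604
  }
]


Pivot: region (rows) x product (columns) -> total revenue

     Gadget X      Gadget Y      Widget B    
North          882           311             0  
South         1651           861           116  

Highest: South / Gadget X = $1651

South / Gadget X = $1651


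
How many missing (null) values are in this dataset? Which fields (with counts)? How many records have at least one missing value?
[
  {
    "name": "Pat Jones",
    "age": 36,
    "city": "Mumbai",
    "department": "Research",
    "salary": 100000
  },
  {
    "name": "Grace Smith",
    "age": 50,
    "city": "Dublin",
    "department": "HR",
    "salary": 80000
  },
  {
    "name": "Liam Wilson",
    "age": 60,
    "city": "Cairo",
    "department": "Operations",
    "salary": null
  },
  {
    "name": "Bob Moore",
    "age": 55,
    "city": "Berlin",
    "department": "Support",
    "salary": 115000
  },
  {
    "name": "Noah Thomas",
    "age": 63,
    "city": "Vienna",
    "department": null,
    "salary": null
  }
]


Checking for missing (null) values in 5 records:

  Pat Jones: complete
  Grace Smith: complete
  Liam Wilson: salary
  Bob Moore: complete
  Noah Thomas: department, salary

Per field:
  name: 0 missing
  age: 0 missing
  city: 0 missing
  department: 1 missing
  salary: 2 missing

Total missing values: 3
Records with any missing: 2

3 missing values (department: 1, salary: 2); 2 incomplete records


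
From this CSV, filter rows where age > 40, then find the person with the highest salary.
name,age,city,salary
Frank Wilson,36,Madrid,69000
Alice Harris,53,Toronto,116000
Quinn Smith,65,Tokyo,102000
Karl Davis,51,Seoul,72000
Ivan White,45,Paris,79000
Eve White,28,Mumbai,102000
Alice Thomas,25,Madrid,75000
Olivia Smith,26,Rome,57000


Filter: age > 40
Sort by: salary (descending)

Filtered records (4):
  Alice Harris, age 53, salary $116000
  Quinn Smith, age 65, salary $102000
  Ivan White, age 45, salary $79000
  Karl Davis, age 51, salary $72000

Highest salary: Alice Harris ($116000)

Alice Harris


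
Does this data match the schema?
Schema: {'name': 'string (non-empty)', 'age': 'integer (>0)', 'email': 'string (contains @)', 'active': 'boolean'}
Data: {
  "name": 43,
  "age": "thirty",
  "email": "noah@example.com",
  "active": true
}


Validating each field against schema:
  name: FAIL (43 is not a string)
  age: FAIL ("thirty" is not an integer)
  email: OK (string with @)
  active: OK (boolean)

Result: INVALID (2 errors: name, age)

INVALID (2 errors: name, age)


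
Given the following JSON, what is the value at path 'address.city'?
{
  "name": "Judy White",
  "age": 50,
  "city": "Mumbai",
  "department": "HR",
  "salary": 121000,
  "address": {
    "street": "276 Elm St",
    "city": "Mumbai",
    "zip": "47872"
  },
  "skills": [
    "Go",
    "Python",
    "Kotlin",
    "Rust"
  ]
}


Query: address.city
Path: address -> city
Value: Mumbai

Mumbai


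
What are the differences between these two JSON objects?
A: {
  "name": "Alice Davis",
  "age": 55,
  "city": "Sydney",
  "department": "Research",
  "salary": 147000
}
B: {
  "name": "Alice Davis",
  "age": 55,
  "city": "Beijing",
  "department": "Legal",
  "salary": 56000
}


Comparing each field (in key order):
  name: same
  age: same
  city: DIFFERENT
  department: DIFFERENT
  salary: DIFFERENT
Differences:
  city: Sydney -> Beijing
  department: Research -> Legal
  salary: 147000 -> 56000

3 field(s) changed

3 changes: city, department, salary


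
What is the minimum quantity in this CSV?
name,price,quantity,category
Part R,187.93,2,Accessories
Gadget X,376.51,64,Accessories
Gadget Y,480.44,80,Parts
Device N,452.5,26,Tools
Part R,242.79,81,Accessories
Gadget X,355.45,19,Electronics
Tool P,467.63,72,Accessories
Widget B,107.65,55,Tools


Computing minimum quantity:
Values: [2, 64, 80, 26, 81, 19, 72, 55]
Min = 2

2


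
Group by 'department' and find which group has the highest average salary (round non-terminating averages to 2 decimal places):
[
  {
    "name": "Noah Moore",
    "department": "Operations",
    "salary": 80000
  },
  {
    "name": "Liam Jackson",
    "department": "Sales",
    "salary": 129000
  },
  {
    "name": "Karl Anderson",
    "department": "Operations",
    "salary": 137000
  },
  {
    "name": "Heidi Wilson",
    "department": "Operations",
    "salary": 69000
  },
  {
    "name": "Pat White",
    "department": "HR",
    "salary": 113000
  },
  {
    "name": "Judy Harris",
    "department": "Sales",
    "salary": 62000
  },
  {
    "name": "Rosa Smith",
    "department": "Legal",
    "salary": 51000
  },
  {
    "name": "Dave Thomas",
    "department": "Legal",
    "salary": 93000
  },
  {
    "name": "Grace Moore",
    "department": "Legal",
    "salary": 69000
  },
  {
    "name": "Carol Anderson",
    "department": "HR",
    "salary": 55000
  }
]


Group by: department

Groups:
  HR: 2 people, avg salary = 168000/2 = $84000
  Legal: 3 people, avg salary = 213000/3 = $71000
  Operations: 3 people, avg salary = 286000/3 ≈ $95333.33
  Sales: 2 people, avg salary = 191000/2 = $95500

Highest average salary: Sales ($95500)

Sales ($95500)


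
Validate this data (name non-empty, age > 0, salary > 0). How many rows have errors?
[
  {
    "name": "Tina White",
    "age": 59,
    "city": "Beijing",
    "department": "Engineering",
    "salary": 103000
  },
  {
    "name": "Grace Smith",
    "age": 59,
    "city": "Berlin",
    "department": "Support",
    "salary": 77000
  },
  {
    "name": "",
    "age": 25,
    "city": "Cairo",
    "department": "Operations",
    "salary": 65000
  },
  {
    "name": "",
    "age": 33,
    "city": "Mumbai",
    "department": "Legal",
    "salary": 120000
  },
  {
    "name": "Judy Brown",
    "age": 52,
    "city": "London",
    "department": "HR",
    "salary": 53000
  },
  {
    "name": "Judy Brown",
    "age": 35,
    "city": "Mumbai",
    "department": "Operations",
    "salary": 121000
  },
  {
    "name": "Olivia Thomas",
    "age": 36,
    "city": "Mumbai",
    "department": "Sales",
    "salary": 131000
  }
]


Validating 7 records:
Rules: name non-empty, age > 0, salary > 0

  Row 1 (Tina White): OK
  Row 2 (Grace Smith): OK
  Row 3 (???): empty name
  Row 4 (???): empty name
  Row 5 (Judy Brown): OK
  Row 6 (Judy Brown): OK
  Row 7 (Olivia Thomas): OK

Total errors: 2

2 errors


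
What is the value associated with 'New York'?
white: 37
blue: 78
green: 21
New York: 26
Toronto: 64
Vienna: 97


Looking up key 'New York'
Value: 26

26


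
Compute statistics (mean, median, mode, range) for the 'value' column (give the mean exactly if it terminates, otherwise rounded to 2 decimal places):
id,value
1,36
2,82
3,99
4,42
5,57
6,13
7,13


Data: [36, 82, 99, 42, 57, 13, 13]
Count: 7
Sum: 342
Mean: 342/7 ≈ 48.86 (rounded to 2 decimal places)
Sorted: [13, 13, 36, 42, 57, 82, 99]
Median: 42.0
Mode: 13 (2 times)
Range: 99 - 13 = 86
Min: 13, Max: 99

mean≈48.86, median=42.0, mode=13, range=86


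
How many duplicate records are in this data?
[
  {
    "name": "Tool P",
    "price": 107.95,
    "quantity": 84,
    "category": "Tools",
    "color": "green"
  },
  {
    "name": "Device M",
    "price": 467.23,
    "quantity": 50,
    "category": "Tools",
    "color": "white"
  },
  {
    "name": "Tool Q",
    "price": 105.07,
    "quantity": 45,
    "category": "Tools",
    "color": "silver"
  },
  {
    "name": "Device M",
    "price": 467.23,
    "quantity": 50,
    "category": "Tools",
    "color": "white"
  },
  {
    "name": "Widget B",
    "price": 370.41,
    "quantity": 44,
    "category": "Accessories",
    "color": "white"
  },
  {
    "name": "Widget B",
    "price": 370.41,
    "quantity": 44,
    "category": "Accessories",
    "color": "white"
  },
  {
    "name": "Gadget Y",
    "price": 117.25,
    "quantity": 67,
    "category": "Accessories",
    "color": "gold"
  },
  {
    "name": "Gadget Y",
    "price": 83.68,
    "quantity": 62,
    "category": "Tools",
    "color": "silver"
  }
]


Checking 8 records for duplicates:

  Row 1: Tool P ($107.95, qty 84)
  Row 2: Device M ($467.23, qty 50)
  Row 3: Tool Q ($105.07, qty 45)
  Row 4: Device M ($467.23, qty 50) <-- DUPLICATE
  Row 5: Widget B ($370.41, qty 44)
  Row 6: Widget B ($370.41, qty 44) <-- DUPLICATE
  Row 7: Gadget Y ($117.25, qty 67)
  Row 8: Gadget Y ($83.68, qty 62)

Duplicates found: 2
Unique records: 6

2 duplicates, 6 unique


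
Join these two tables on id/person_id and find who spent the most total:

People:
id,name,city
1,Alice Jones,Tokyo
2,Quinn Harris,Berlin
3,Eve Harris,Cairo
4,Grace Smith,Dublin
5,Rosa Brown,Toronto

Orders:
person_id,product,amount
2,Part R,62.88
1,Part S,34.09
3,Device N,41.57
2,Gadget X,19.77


Join on: people.id = orders.person_id

Joined rows:
  Quinn Harris (Berlin) bought Part R for $62.88
  Alice Jones (Tokyo) bought Part S for $34.09
  Eve Harris (Cairo) bought Device N for $41.57
  Quinn Harris (Berlin) bought Gadget X for $19.77

Total per person:
  Quinn Harris: $82.65
  Eve Harris: $41.57
  Alice Jones: $34.09

Top spender: Quinn Harris ($82.65)

Quinn Harris ($82.65)


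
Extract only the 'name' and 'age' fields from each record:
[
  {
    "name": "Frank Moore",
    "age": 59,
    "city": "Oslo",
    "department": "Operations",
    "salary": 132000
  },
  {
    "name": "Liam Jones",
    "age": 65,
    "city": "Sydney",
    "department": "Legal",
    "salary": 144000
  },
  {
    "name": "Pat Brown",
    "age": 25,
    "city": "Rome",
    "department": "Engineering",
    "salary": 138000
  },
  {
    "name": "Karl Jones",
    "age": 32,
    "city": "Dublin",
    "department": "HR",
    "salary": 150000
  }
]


Original: 4 records with fields: name, age, city, department, salary
Keep: ['name', 'age']
Drop: ['city', 'department', 'salary']
Result: 4 records, 2 fields each

[
  {
    "name": "Frank Moore",
    "age": 59
  },
  {
    "name": "Liam Jones",
    "age": 65
  },
  {
    "name": "Pat Brown",
    "age": 25
  },
  {
    "name": "Karl Jones",
    "age": 32
  }
]


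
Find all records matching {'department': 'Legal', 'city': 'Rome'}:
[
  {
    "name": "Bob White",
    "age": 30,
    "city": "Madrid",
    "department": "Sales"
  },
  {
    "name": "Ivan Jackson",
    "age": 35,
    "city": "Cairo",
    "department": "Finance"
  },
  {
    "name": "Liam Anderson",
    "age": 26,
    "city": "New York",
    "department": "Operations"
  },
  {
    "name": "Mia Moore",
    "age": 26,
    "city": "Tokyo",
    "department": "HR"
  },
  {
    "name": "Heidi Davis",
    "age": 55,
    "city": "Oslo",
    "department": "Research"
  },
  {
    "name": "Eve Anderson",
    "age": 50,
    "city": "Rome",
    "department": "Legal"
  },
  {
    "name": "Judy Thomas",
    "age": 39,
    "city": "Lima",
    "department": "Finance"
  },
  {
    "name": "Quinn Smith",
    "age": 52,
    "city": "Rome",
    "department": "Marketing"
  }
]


Search criteria: {'department': 'Legal', 'city': 'Rome'}

Checking 8 records:
  Bob White: {department: Sales, city: Madrid}
  Ivan Jackson: {department: Finance, city: Cairo}
  Liam Anderson: {department: Operations, city: New York}
  Mia Moore: {department: HR, city: Tokyo}
  Heidi Davis: {department: Research, city: Oslo}
  Eve Anderson: {department: Legal, city: Rome} <-- MATCH
  Judy Thomas: {department: Finance, city: Lima}
  Quinn Smith: {department: Marketing, city: Rome}

Matches: ["Eve Anderson"]

["Eve Anderson"]


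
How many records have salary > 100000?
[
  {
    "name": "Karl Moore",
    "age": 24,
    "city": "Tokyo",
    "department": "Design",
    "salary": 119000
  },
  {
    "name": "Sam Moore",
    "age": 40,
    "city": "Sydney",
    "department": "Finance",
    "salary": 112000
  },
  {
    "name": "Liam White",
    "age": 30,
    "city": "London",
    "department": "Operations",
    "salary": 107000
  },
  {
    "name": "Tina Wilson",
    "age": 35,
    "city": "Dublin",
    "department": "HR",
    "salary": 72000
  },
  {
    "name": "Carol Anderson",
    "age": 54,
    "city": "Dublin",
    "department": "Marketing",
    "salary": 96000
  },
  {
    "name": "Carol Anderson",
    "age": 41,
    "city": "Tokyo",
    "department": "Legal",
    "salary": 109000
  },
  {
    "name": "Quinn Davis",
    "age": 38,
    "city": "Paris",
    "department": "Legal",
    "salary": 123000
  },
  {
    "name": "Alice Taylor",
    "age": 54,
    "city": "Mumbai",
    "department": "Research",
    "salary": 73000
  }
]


Data: 8 records
Condition: salary > 100000

Checking each record:
  Karl Moore: 119000 MATCH
  Sam Moore: 112000 MATCH
  Liam White: 107000 MATCH
  Tina Wilson: 72000
  Carol Anderson: 96000
  Carol Anderson: 109000 MATCH
  Quinn Davis: 123000 MATCH
  Alice Taylor: 73000

Count: 5

5


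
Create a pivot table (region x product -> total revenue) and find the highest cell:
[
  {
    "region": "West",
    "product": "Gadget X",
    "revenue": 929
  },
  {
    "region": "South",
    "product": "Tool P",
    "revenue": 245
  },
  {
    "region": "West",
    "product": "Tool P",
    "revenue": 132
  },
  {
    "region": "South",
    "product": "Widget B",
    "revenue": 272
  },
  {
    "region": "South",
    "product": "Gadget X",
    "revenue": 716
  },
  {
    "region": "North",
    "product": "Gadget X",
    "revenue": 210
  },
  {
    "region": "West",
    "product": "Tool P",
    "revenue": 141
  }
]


Pivot: region (rows) x product (columns) -> total revenue

     Gadget X      Tool P        Widget B    
North          210             0             0  
South          716           245           272  
West           929           273             0  

Highest: West / Gadget X = $929

West / Gadget X = $929


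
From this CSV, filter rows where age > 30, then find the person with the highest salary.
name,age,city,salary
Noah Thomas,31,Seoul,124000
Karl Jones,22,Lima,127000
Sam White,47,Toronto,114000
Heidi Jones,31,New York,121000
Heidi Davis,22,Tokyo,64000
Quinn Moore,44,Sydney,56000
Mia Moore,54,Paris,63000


Filter: age > 30
Sort by: salary (descending)

Filtered records (5):
  Noah Thomas, age 31, salary $124000
  Heidi Jones, age 31, salary $121000
  Sam White, age 47, salary $114000
  Mia Moore, age 54, salary $63000
  Quinn Moore, age 44, salary $56000

Highest salary: Noah Thomas ($124000)

Noah Thomas


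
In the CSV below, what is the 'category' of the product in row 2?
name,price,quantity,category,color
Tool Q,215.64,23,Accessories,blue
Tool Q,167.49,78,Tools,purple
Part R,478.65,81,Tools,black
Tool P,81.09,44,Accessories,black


Query: Row 2 ('Tool Q'), column 'category'
Value: Tools

Tools


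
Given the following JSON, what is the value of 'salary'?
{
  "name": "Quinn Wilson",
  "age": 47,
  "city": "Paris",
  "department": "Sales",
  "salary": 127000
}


Looking up field 'salary'
Value: 127000

127000


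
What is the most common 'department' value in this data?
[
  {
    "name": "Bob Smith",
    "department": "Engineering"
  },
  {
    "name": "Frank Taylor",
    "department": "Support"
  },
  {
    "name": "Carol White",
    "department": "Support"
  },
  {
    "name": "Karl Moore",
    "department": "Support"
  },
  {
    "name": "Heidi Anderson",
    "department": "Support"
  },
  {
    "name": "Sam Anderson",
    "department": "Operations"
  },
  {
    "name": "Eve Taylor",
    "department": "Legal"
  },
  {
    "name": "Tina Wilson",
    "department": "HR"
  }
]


Counting 'department' values across 8 records:

  Support: 4 ####
  Engineering: 1 #
  Operations: 1 #
  Legal: 1 #
  HR: 1 #

Most common: Support (4 times)

Support (4 times)


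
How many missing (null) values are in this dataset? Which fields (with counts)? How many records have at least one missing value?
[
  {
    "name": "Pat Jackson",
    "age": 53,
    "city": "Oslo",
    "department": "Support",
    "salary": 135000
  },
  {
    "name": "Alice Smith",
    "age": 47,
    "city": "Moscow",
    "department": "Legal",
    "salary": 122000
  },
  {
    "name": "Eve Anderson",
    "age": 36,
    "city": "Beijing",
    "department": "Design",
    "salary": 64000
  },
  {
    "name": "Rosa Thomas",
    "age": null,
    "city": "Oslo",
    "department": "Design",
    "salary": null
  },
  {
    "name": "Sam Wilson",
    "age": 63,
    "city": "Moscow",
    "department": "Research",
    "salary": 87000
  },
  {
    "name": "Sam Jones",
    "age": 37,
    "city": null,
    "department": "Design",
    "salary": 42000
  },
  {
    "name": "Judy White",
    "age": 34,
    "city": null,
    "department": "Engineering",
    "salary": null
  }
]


Checking for missing (null) values in 7 records:

  Pat Jackson: complete
  Alice Smith: complete
  Eve Anderson: complete
  Rosa Thomas: age, salary
  Sam Wilson: complete
  Sam Jones: city
  Judy White: city, salary

Per field:
  name: 0 missing
  age: 1 missing
  city: 2 missing
  department: 0 missing
  salary: 2 missing

Total missing values: 5
Records with any missing: 3

5 missing values (age: 1, city: 2, salary: 2); 3 incomplete records


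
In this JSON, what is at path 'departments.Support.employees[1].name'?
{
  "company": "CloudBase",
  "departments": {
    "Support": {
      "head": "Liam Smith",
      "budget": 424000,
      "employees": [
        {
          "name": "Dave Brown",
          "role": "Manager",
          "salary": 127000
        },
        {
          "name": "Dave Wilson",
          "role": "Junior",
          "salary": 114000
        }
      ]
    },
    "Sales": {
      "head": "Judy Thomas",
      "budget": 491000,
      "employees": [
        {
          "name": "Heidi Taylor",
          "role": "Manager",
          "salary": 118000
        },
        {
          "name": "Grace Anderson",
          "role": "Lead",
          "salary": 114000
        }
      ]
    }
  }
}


Path: departments.Support.employees[1].name

Navigate:
  -> departments
  -> Support
  -> employees[1].name = 'Dave Wilson'

Dave Wilson


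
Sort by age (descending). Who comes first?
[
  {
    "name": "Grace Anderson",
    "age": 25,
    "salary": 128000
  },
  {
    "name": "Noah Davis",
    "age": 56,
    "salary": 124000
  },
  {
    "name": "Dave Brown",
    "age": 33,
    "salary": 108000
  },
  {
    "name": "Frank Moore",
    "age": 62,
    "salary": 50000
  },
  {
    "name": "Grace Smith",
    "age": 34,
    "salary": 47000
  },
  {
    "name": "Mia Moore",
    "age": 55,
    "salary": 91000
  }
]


Sort by: age (descending)

Sorted order:
  1. Frank Moore (age = 62)
  2. Noah Davis (age = 56)
  3. Mia Moore (age = 55)
  4. Grace Smith (age = 34)
  5. Dave Brown (age = 33)
  6. Grace Anderson (age = 25)

First: Frank Moore

Frank Moore


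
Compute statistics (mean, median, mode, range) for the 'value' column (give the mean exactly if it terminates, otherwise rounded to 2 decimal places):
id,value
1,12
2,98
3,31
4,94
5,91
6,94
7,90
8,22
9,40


Data: [12, 98, 31, 94, 91, 94, 90, 22, 40]
Count: 9
Sum: 572
Mean: 572/9 ≈ 63.56 (rounded to 2 decimal places)
Sorted: [12, 22, 31, 40, 90, 91, 94, 94, 98]
Median: 90.0
Mode: 94 (2 times)
Range: 98 - 12 = 86
Min: 12, Max: 98

mean≈63.56, median=90.0, mode=94, range=86


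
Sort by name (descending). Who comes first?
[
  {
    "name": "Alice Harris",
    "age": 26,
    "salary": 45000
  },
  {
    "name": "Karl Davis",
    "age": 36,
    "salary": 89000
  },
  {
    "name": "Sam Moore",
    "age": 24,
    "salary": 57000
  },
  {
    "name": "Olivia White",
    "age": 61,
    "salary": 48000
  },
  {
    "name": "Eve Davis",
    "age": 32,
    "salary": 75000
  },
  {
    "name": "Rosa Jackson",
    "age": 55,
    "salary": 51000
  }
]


Sort by: name (descending)

Sorted order:
  1. Sam Moore (name = Sam Moore)
  2. Rosa Jackson (name = Rosa Jackson)
  3. Olivia White (name = Olivia White)
  4. Karl Davis (name = Karl Davis)
  5. Eve Davis (name = Eve Davis)
  6. Alice Harris (name = Alice Harris)

First: Sam Moore

Sam Moore


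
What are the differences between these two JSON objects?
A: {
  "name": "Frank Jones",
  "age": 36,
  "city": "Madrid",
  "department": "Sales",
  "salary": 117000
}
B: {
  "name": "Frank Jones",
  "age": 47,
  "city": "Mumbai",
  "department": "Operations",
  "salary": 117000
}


Comparing each field (in key order):
  name: same
  age: DIFFERENT
  city: DIFFERENT
  department: DIFFERENT
  salary: same
Differences:
  age: 36 -> 47
  city: Madrid -> Mumbai
  department: Sales -> Operations

3 field(s) changed

3 changes: age, city, department


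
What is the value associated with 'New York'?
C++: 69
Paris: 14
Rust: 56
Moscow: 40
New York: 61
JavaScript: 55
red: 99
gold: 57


Looking up key 'New York'
Value: 61

61


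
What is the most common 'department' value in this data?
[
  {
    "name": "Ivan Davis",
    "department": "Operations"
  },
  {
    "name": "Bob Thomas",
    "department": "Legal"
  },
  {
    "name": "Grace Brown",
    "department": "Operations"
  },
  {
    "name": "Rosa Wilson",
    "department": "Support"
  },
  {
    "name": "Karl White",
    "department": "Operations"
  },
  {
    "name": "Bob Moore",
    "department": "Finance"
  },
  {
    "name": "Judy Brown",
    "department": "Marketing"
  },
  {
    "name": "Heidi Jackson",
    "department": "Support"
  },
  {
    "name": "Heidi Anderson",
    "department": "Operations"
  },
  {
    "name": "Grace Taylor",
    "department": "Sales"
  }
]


Counting 'department' values across 10 records:

  Operations: 4 ####
  Support: 2 ##
  Legal: 1 #
  Finance: 1 #
  Marketing: 1 #
  Sales: 1 #

Most common: Operations (4 times)

Operations (4 times)


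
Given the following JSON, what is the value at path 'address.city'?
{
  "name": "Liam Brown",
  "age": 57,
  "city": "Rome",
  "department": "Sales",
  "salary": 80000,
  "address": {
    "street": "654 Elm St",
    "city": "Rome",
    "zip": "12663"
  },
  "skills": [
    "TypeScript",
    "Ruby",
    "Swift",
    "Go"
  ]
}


Query: address.city
Path: address -> city
Value: Rome

Rome


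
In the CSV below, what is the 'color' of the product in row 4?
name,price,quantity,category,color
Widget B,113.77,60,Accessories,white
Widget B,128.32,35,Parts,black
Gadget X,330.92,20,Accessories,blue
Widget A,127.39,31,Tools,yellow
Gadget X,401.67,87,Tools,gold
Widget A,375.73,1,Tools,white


Query: Row 4 ('Widget A'), column 'color'
Value: yellow

yellow


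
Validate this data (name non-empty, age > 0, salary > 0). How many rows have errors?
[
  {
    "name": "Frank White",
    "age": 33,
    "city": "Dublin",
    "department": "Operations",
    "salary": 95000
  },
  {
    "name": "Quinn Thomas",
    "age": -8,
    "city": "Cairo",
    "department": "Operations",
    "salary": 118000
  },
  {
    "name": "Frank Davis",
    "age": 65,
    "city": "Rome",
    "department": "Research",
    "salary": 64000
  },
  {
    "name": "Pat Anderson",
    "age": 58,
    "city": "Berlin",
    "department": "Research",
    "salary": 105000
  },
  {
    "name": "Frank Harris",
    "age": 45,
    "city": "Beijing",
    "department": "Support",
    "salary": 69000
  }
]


Validating 5 records:
Rules: name non-empty, age > 0, salary > 0

  Row 1 (Frank White): OK
  Row 2 (Quinn Thomas): negative age: -8
  Row 3 (Frank Davis): OK
  Row 4 (Pat Anderson): OK
  Row 5 (Frank Harris): OK

Total errors: 1

1 errors


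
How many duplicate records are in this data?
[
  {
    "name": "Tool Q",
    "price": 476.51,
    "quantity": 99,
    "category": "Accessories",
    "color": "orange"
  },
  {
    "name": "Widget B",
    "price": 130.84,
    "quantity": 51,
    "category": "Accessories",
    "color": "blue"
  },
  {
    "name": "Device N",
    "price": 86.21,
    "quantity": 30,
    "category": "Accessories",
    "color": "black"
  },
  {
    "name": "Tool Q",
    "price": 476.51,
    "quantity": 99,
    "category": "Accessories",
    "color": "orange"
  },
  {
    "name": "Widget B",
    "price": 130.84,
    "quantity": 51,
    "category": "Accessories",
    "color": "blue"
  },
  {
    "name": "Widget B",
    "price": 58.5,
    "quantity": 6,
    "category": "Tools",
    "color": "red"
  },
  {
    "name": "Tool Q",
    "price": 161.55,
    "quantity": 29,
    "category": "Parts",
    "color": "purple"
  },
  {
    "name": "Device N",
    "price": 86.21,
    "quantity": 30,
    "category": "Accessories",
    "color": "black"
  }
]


Checking 8 records for duplicates:

  Row 1: Tool Q ($476.51, qty 99)
  Row 2: Widget B ($130.84, qty 51)
  Row 3: Device N ($86.21, qty 30)
  Row 4: Tool Q ($476.51, qty 99) <-- DUPLICATE
  Row 5: Widget B ($130.84, qty 51) <-- DUPLICATE
  Row 6: Widget B ($58.5, qty 6)
  Row 7: Tool Q ($161.55, qty 29)
  Row 8: Device N ($86.21, qty 30) <-- DUPLICATE

Duplicates found: 3
Unique records: 5

3 duplicates, 5 unique


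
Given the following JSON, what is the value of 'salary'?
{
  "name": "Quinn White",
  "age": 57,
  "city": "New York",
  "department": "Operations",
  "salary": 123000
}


Looking up field 'salary'
Value: 123000

123000


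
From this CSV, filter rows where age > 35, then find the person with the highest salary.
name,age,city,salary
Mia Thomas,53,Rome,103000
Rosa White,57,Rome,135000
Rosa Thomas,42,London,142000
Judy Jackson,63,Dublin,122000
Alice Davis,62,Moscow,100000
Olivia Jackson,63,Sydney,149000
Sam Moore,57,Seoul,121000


Filter: age > 35
Sort by: salary (descending)

Filtered records (7):
  Olivia Jackson, age 63, salary $149000
  Rosa Thomas, age 42, salary $142000
  Rosa White, age 57, salary $135000
  Judy Jackson, age 63, salary $122000
  Sam Moore, age 57, salary $121000
  Mia Thomas, age 53, salary $103000
  Alice Davis, age 62, salary $100000

Highest salary: Olivia Jackson ($149000)

Olivia Jackson


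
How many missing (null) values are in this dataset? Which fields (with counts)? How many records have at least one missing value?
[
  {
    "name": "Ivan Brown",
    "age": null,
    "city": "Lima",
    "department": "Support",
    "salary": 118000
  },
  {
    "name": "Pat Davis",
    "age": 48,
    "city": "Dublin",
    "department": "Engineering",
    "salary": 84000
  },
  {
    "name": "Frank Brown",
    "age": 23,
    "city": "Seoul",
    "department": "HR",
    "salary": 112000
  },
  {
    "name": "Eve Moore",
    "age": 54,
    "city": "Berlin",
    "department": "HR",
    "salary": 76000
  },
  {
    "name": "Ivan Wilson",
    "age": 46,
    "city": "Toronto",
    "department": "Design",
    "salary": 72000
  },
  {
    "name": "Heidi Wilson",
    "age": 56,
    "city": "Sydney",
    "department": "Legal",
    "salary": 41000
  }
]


Checking for missing (null) values in 6 records:

  Ivan Brown: age
  Pat Davis: complete
  Frank Brown: complete
  Eve Moore: complete
  Ivan Wilson: complete
  Heidi Wilson: complete

Per field:
  name: 0 missing
  age: 1 missing
  city: 0 missing
  department: 0 missing
  salary: 0 missing

Total missing values: 1
Records with any missing: 1

1 missing values (age: 1); 1 incomplete records


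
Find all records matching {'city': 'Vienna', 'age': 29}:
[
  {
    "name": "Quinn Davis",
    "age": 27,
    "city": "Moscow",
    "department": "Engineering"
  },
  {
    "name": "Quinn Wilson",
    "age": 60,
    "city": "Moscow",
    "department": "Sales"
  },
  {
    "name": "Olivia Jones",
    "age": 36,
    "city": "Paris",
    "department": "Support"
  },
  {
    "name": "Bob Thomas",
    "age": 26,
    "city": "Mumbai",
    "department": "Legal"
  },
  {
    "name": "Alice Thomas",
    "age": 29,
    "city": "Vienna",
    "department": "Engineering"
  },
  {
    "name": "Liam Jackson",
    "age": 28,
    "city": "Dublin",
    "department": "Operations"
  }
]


Search criteria: {'city': 'Vienna', 'age': 29}

Checking 6 records:
  Quinn Davis: {city: Moscow, age: 27}
  Quinn Wilson: {city: Moscow, age: 60}
  Olivia Jones: {city: Paris, age: 36}
  Bob Thomas: {city: Mumbai, age: 26}
  Alice Thomas: {city: Vienna, age: 29} <-- MATCH
  Liam Jackson: {city: Dublin, age: 28}

Matches: ["Alice Thomas"]

["Alice Thomas"]


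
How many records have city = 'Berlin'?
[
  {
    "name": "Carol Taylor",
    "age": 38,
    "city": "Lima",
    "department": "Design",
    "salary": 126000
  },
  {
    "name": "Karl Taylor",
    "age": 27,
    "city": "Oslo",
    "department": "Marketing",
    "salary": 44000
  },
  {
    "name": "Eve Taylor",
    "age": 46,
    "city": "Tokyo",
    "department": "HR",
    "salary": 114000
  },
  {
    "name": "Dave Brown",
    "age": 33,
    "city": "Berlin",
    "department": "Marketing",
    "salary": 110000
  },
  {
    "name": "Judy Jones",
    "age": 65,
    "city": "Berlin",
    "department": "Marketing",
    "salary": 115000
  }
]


Data: 5 records
Condition: city = 'Berlin'

Checking each record:
  Carol Taylor: Lima
  Karl Taylor: Oslo
  Eve Taylor: Tokyo
  Dave Brown: Berlin MATCH
  Judy Jones: Berlin MATCH

Count: 2

2


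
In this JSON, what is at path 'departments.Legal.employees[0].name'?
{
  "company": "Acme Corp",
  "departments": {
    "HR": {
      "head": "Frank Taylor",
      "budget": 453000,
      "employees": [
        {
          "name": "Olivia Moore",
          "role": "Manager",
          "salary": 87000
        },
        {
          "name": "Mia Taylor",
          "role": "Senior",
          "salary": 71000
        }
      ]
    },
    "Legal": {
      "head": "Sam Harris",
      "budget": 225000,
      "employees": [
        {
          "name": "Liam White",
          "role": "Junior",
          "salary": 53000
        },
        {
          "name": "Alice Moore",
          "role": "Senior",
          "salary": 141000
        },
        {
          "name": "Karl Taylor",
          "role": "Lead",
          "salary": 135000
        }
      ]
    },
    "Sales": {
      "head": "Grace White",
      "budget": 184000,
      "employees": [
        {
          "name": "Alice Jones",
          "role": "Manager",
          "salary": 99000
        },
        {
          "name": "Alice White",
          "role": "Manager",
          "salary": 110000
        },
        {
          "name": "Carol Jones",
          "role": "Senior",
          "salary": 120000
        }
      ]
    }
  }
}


Path: departments.Legal.employees[0].name

Navigate:
  -> departments
  -> Legal
  -> employees[0].name = 'Liam White'

Liam White


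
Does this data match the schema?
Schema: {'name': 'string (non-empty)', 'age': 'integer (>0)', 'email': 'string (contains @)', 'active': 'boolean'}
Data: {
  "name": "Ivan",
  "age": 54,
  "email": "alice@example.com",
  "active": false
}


Validating each field against schema:
  name: OK (non-empty string)
  age: OK (positive integer)
  email: OK (string with @)
  active: OK (boolean)

Result: VALID

VALID


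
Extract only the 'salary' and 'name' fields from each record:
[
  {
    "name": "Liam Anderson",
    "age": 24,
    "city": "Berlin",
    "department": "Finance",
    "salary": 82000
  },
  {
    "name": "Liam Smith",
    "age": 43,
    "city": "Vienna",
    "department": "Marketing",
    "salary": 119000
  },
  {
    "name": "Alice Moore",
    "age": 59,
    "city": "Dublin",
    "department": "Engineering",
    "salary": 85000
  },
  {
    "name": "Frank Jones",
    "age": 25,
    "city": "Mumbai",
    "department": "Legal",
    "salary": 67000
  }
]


Original: 4 records with fields: name, age, city, department, salary
Keep: ['salary', 'name']
Drop: ['age', 'city', 'department']
Result: 4 records, 2 fields each

[
  {
    "salary": 82000,
    "name": "Liam Anderson"
  },
  {
    "salary": 119000,
    "name": "Liam Smith"
  },
  {
    "salary": 85000,
    "name": "Alice Moore"
  },
  {
    "salary": 67000,
    "name": "Frank Jones"
  }
]


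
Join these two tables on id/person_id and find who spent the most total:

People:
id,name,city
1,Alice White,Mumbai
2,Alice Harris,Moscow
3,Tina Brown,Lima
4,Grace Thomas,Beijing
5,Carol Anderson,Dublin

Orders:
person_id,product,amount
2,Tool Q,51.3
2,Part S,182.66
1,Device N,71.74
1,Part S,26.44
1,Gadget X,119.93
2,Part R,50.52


Join on: people.id = orders.person_id

Joined rows:
  Alice Harris (Moscow) bought Tool Q for $51.3
  Alice Harris (Moscow) bought Part S for $182.66
  Alice White (Mumbai) bought Device N for $71.74
  Alice White (Mumbai) bought Part S for $26.44
  Alice White (Mumbai) bought Gadget X for $119.93
  Alice Harris (Moscow) bought Part R for $50.52

Total per person:
  Alice Harris: $284.48
  Alice White: $218.11

Top spender: Alice Harris ($284.48)

Alice Harris ($284.48)


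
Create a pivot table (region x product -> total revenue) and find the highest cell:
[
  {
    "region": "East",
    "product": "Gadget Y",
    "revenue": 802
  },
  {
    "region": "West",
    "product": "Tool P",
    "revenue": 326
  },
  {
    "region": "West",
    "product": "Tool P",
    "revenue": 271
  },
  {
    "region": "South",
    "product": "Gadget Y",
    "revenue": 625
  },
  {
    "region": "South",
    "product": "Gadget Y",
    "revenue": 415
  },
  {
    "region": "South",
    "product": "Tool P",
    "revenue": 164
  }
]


Pivot: region (rows) x product (columns) -> total revenue

     Gadget Y      Tool P      
East           802             0  
South         1040           164  
West             0           597  

Highest: South / Gadget Y = $1040

South / Gadget Y = $1040


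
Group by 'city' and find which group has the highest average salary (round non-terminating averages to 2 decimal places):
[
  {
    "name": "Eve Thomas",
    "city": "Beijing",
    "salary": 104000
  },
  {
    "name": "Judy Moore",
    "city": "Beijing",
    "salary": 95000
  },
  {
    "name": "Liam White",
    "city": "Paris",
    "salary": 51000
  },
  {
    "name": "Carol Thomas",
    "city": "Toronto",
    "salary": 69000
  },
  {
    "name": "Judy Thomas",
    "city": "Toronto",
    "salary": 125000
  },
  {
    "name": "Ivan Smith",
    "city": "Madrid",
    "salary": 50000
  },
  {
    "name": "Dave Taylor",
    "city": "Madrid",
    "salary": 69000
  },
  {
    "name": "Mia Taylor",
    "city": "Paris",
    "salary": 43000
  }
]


Group by: city

Groups:
  Beijing: 2 people, avg salary = 199000/2 = $99500
  Madrid: 2 people, avg salary = 119000/2 = $59500
  Paris: 2 people, avg salary = 94000/2 = $47000
  Toronto: 2 people, avg salary = 194000/2 = $97000

Highest average salary: Beijing ($99500)

Beijing ($99500)


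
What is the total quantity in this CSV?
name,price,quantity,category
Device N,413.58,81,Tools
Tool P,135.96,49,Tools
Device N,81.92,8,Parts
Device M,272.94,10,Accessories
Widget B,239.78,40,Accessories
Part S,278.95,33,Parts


Computing total quantity:
Values: [81, 49, 8, 10, 40, 33]
Sum = 221

221


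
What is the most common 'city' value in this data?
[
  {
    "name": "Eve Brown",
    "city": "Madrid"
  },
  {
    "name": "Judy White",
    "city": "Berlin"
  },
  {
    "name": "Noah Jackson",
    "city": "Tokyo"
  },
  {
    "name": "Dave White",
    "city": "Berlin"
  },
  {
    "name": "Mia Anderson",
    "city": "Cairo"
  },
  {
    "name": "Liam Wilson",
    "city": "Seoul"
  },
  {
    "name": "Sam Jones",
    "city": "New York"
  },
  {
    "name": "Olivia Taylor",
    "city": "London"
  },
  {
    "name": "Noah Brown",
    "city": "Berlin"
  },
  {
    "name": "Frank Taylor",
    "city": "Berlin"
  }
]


Counting 'city' values across 10 records:

  Berlin: 4 ####
  Madrid: 1 #
  Tokyo: 1 #
  Cairo: 1 #
  Seoul: 1 #
  New York: 1 #
  London: 1 #

Most common: Berlin (4 times)

Berlin (4 times)
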